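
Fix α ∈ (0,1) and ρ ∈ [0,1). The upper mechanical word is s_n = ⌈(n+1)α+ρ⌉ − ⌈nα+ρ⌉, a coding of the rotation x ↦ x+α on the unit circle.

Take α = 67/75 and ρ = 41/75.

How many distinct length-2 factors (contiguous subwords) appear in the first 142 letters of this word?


t_n = ⌈(n·67+41)/75⌉ for n = 0 … 142:
  n=0…9: ⌈41/75⌉=1 ⌈108/75⌉=2 ⌈175/75⌉=3 ⌈242/75⌉=4 ⌈309/75⌉=5 ⌈376/75⌉=6 ⌈443/75⌉=6 ⌈510/75⌉=7 ⌈577/75⌉=8 ⌈644/75⌉=9
  n=10…19: ⌈711/75⌉=10 ⌈778/75⌉=11 ⌈845/75⌉=12 ⌈912/75⌉=13 ⌈979/75⌉=14 ⌈1046/75⌉=14 ⌈1113/75⌉=15 ⌈1180/75⌉=16 ⌈1247/75⌉=17 ⌈1314/75⌉=18
  n=20…29: ⌈1381/75⌉=19 ⌈1448/75⌉=20 ⌈1515/75⌉=21 ⌈1582/75⌉=22 ⌈1649/75⌉=22 ⌈1716/75⌉=23 ⌈1783/75⌉=24 ⌈1850/75⌉=25 ⌈1917/75⌉=26 ⌈1984/75⌉=27
  n=30…39: ⌈2051/75⌉=28 ⌈2118/75⌉=29 ⌈2185/75⌉=30 ⌈2252/75⌉=31 ⌈2319/75⌉=31 ⌈2386/75⌉=32 ⌈2453/75⌉=33 ⌈2520/75⌉=34 ⌈2587/75⌉=35 ⌈2654/75⌉=36
  n=40…49: ⌈2721/75⌉=37 ⌈2788/75⌉=38 ⌈2855/75⌉=39 ⌈2922/75⌉=39 ⌈2989/75⌉=40 ⌈3056/75⌉=41 ⌈3123/75⌉=42 ⌈3190/75⌉=43 ⌈3257/75⌉=44 ⌈3324/75⌉=45
  n=50…59: ⌈3391/75⌉=46 ⌈3458/75⌉=47 ⌈3525/75⌉=47 ⌈3592/75⌉=48 ⌈3659/75⌉=49 ⌈3726/75⌉=50 ⌈3793/75⌉=51 ⌈3860/75⌉=52 ⌈3927/75⌉=53 ⌈3994/75⌉=54
  n=60…69: ⌈4061/75⌉=55 ⌈4128/75⌉=56 ⌈4195/75⌉=56 ⌈4262/75⌉=57 ⌈4329/75⌉=58 ⌈4396/75⌉=59 ⌈4463/75⌉=60 ⌈4530/75⌉=61 ⌈4597/75⌉=62 ⌈4664/75⌉=63
  n=70…79: ⌈4731/75⌉=64 ⌈4798/75⌉=64 ⌈4865/75⌉=65 ⌈4932/75⌉=66 ⌈4999/75⌉=67 ⌈5066/75⌉=68 ⌈5133/75⌉=69 ⌈5200/75⌉=70 ⌈5267/75⌉=71 ⌈5334/75⌉=72
  n=80…89: ⌈5401/75⌉=73 ⌈5468/75⌉=73 ⌈5535/75⌉=74 ⌈5602/75⌉=75 ⌈5669/75⌉=76 ⌈5736/75⌉=77 ⌈5803/75⌉=78 ⌈5870/75⌉=79 ⌈5937/75⌉=80 ⌈6004/75⌉=81
  n=90…99: ⌈6071/75⌉=81 ⌈6138/75⌉=82 ⌈6205/75⌉=83 ⌈6272/75⌉=84 ⌈6339/75⌉=85 ⌈6406/75⌉=86 ⌈6473/75⌉=87 ⌈6540/75⌉=88 ⌈6607/75⌉=89 ⌈6674/75⌉=89
  n=100…109: ⌈6741/75⌉=90 ⌈6808/75⌉=91 ⌈6875/75⌉=92 ⌈6942/75⌉=93 ⌈7009/75⌉=94 ⌈7076/75⌉=95 ⌈7143/75⌉=96 ⌈7210/75⌉=97 ⌈7277/75⌉=98 ⌈7344/75⌉=98
  n=110…119: ⌈7411/75⌉=99 ⌈7478/75⌉=100 ⌈7545/75⌉=101 ⌈7612/75⌉=102 ⌈7679/75⌉=103 ⌈7746/75⌉=104 ⌈7813/75⌉=105 ⌈7880/75⌉=106 ⌈7947/75⌉=106 ⌈8014/75⌉=107
  n=120…129: ⌈8081/75⌉=108 ⌈8148/75⌉=109 ⌈8215/75⌉=110 ⌈8282/75⌉=111 ⌈8349/75⌉=112 ⌈8416/75⌉=113 ⌈8483/75⌉=114 ⌈8550/75⌉=114 ⌈8617/75⌉=115 ⌈8684/75⌉=116
  n=130…139: ⌈8751/75⌉=117 ⌈8818/75⌉=118 ⌈8885/75⌉=119 ⌈8952/75⌉=120 ⌈9019/75⌉=121 ⌈9086/75⌉=122 ⌈9153/75⌉=123 ⌈9220/75⌉=123 ⌈9287/75⌉=124 ⌈9354/75⌉=125
  n=140…142: ⌈9421/75⌉=126 ⌈9488/75⌉=127 ⌈9555/75⌉=128
s_n = t_(n+1) − t_n for n = 0 … 141 gives
prefix = 1111101111111101111111101111111110111111110111111110111111111011111111011111111101111111101111111101111111110111111110111111110111111111011111
slide a length-2 window over [0..1] … [140..141] (141 windows); first occurrence of each distinct factor:
  [  0..  1] 11
  [  4..  5] 10
  [  5..  6] 01
  (the other 138 windows repeat one of these)
distinct factors: {01, 10, 11}
count = 3  (Sturmian bound for length 2 is 3)

3


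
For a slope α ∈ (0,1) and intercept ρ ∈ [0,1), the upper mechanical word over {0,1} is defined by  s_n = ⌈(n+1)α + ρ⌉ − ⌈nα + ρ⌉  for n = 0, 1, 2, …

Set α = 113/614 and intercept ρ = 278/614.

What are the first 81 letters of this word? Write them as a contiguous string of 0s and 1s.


001000001000010000010000100000100001000001000010000100000100001000001000010000010

n=0: ⌈(1·113+278)/614⌉ − ⌈(0·113+278)/614⌉ = ⌈391/614⌉ − ⌈278/614⌉ = 1 − 1 = 0
n=1: ⌈(2·113+278)/614⌉ − ⌈(1·113+278)/614⌉ = ⌈504/614⌉ − ⌈391/614⌉ = 1 − 1 = 0
n=2: ⌈(3·113+278)/614⌉ − ⌈(2·113+278)/614⌉ = ⌈617/614⌉ − ⌈504/614⌉ = 2 − 1 = 1
n=3: ⌈(4·113+278)/614⌉ − ⌈(3·113+278)/614⌉ = ⌈730/614⌉ − ⌈617/614⌉ = 2 − 2 = 0
n=4: ⌈(5·113+278)/614⌉ − ⌈(4·113+278)/614⌉ = ⌈843/614⌉ − ⌈730/614⌉ = 2 − 2 = 0
n=5: ⌈(6·113+278)/614⌉ − ⌈(5·113+278)/614⌉ = ⌈956/614⌉ − ⌈843/614⌉ = 2 − 2 = 0
n=6: ⌈(7·113+278)/614⌉ − ⌈(6·113+278)/614⌉ = ⌈1069/614⌉ − ⌈956/614⌉ = 2 − 2 = 0
n=7: ⌈(8·113+278)/614⌉ − ⌈(7·113+278)/614⌉ = ⌈1182/614⌉ − ⌈1069/614⌉ = 2 − 2 = 0
n=8: ⌈(9·113+278)/614⌉ − ⌈(8·113+278)/614⌉ = ⌈1295/614⌉ − ⌈1182/614⌉ = 3 − 2 = 1
n=9: ⌈(10·113+278)/614⌉ − ⌈(9·113+278)/614⌉ = ⌈1408/614⌉ − ⌈1295/614⌉ = 3 − 3 = 0
n=10: ⌈(11·113+278)/614⌉ − ⌈(10·113+278)/614⌉ = ⌈1521/614⌉ − ⌈1408/614⌉ = 3 − 3 = 0
n=11: ⌈(12·113+278)/614⌉ − ⌈(11·113+278)/614⌉ = ⌈1634/614⌉ − ⌈1521/614⌉ = 3 − 3 = 0
n=12: ⌈(13·113+278)/614⌉ − ⌈(12·113+278)/614⌉ = ⌈1747/614⌉ − ⌈1634/614⌉ = 3 − 3 = 0
n=13: ⌈(14·113+278)/614⌉ − ⌈(13·113+278)/614⌉ = ⌈1860/614⌉ − ⌈1747/614⌉ = 4 − 3 = 1
n=14: ⌈(15·113+278)/614⌉ − ⌈(14·113+278)/614⌉ = ⌈1973/614⌉ − ⌈1860/614⌉ = 4 − 4 = 0
n=15: ⌈(16·113+278)/614⌉ − ⌈(15·113+278)/614⌉ = ⌈2086/614⌉ − ⌈1973/614⌉ = 4 − 4 = 0
n=16: ⌈(17·113+278)/614⌉ − ⌈(16·113+278)/614⌉ = ⌈2199/614⌉ − ⌈2086/614⌉ = 4 − 4 = 0
n=17: ⌈(18·113+278)/614⌉ − ⌈(17·113+278)/614⌉ = ⌈2312/614⌉ − ⌈2199/614⌉ = 4 − 4 = 0
n=18: ⌈(19·113+278)/614⌉ − ⌈(18·113+278)/614⌉ = ⌈2425/614⌉ − ⌈2312/614⌉ = 4 − 4 = 0
n=19: ⌈(20·113+278)/614⌉ − ⌈(19·113+278)/614⌉ = ⌈2538/614⌉ − ⌈2425/614⌉ = 5 − 4 = 1
n=20: ⌈(21·113+278)/614⌉ − ⌈(20·113+278)/614⌉ = ⌈2651/614⌉ − ⌈2538/614⌉ = 5 − 5 = 0
n=21: ⌈(22·113+278)/614⌉ − ⌈(21·113+278)/614⌉ = ⌈2764/614⌉ − ⌈2651/614⌉ = 5 − 5 = 0
n=22: ⌈(23·113+278)/614⌉ − ⌈(22·113+278)/614⌉ = ⌈2877/614⌉ − ⌈2764/614⌉ = 5 − 5 = 0
n=23: ⌈(24·113+278)/614⌉ − ⌈(23·113+278)/614⌉ = ⌈2990/614⌉ − ⌈2877/614⌉ = 5 − 5 = 0
n=24: ⌈(25·113+278)/614⌉ − ⌈(24·113+278)/614⌉ = ⌈3103/614⌉ − ⌈2990/614⌉ = 6 − 5 = 1
n=25: ⌈(26·113+278)/614⌉ − ⌈(25·113+278)/614⌉ = ⌈3216/614⌉ − ⌈3103/614⌉ = 6 − 6 = 0
n=26: ⌈(27·113+278)/614⌉ − ⌈(26·113+278)/614⌉ = ⌈3329/614⌉ − ⌈3216/614⌉ = 6 − 6 = 0
n=27: ⌈(28·113+278)/614⌉ − ⌈(27·113+278)/614⌉ = ⌈3442/614⌉ − ⌈3329/614⌉ = 6 − 6 = 0
n=28: ⌈(29·113+278)/614⌉ − ⌈(28·113+278)/614⌉ = ⌈3555/614⌉ − ⌈3442/614⌉ = 6 − 6 = 0
n=29: ⌈(30·113+278)/614⌉ − ⌈(29·113+278)/614⌉ = ⌈3668/614⌉ − ⌈3555/614⌉ = 6 − 6 = 0
n=30: ⌈(31·113+278)/614⌉ − ⌈(30·113+278)/614⌉ = ⌈3781/614⌉ − ⌈3668/614⌉ = 7 − 6 = 1
n=31: ⌈(32·113+278)/614⌉ − ⌈(31·113+278)/614⌉ = ⌈3894/614⌉ − ⌈3781/614⌉ = 7 − 7 = 0
n=32: ⌈(33·113+278)/614⌉ − ⌈(32·113+278)/614⌉ = ⌈4007/614⌉ − ⌈3894/614⌉ = 7 − 7 = 0
n=33: ⌈(34·113+278)/614⌉ − ⌈(33·113+278)/614⌉ = ⌈4120/614⌉ − ⌈4007/614⌉ = 7 − 7 = 0
n=34: ⌈(35·113+278)/614⌉ − ⌈(34·113+278)/614⌉ = ⌈4233/614⌉ − ⌈4120/614⌉ = 7 − 7 = 0
n=35: ⌈(36·113+278)/614⌉ − ⌈(35·113+278)/614⌉ = ⌈4346/614⌉ − ⌈4233/614⌉ = 8 − 7 = 1
n=36: ⌈(37·113+278)/614⌉ − ⌈(36·113+278)/614⌉ = ⌈4459/614⌉ − ⌈4346/614⌉ = 8 − 8 = 0
n=37: ⌈(38·113+278)/614⌉ − ⌈(37·113+278)/614⌉ = ⌈4572/614⌉ − ⌈4459/614⌉ = 8 − 8 = 0
n=38: ⌈(39·113+278)/614⌉ − ⌈(38·113+278)/614⌉ = ⌈4685/614⌉ − ⌈4572/614⌉ = 8 − 8 = 0
n=39: ⌈(40·113+278)/614⌉ − ⌈(39·113+278)/614⌉ = ⌈4798/614⌉ − ⌈4685/614⌉ = 8 − 8 = 0
n=40: ⌈(41·113+278)/614⌉ − ⌈(40·113+278)/614⌉ = ⌈4911/614⌉ − ⌈4798/614⌉ = 8 − 8 = 0
n=41: ⌈(42·113+278)/614⌉ − ⌈(41·113+278)/614⌉ = ⌈5024/614⌉ − ⌈4911/614⌉ = 9 − 8 = 1
n=42: ⌈(43·113+278)/614⌉ − ⌈(42·113+278)/614⌉ = ⌈5137/614⌉ − ⌈5024/614⌉ = 9 − 9 = 0
n=43: ⌈(44·113+278)/614⌉ − ⌈(43·113+278)/614⌉ = ⌈5250/614⌉ − ⌈5137/614⌉ = 9 − 9 = 0
n=44: ⌈(45·113+278)/614⌉ − ⌈(44·113+278)/614⌉ = ⌈5363/614⌉ − ⌈5250/614⌉ = 9 − 9 = 0
n=45: ⌈(46·113+278)/614⌉ − ⌈(45·113+278)/614⌉ = ⌈5476/614⌉ − ⌈5363/614⌉ = 9 − 9 = 0
n=46: ⌈(47·113+278)/614⌉ − ⌈(46·113+278)/614⌉ = ⌈5589/614⌉ − ⌈5476/614⌉ = 10 − 9 = 1
n=47: ⌈(48·113+278)/614⌉ − ⌈(47·113+278)/614⌉ = ⌈5702/614⌉ − ⌈5589/614⌉ = 10 − 10 = 0
n=48: ⌈(49·113+278)/614⌉ − ⌈(48·113+278)/614⌉ = ⌈5815/614⌉ − ⌈5702/614⌉ = 10 − 10 = 0
n=49: ⌈(50·113+278)/614⌉ − ⌈(49·113+278)/614⌉ = ⌈5928/614⌉ − ⌈5815/614⌉ = 10 − 10 = 0
n=50: ⌈(51·113+278)/614⌉ − ⌈(50·113+278)/614⌉ = ⌈6041/614⌉ − ⌈5928/614⌉ = 10 − 10 = 0
n=51: ⌈(52·113+278)/614⌉ − ⌈(51·113+278)/614⌉ = ⌈6154/614⌉ − ⌈6041/614⌉ = 11 − 10 = 1
n=52: ⌈(53·113+278)/614⌉ − ⌈(52·113+278)/614⌉ = ⌈6267/614⌉ − ⌈6154/614⌉ = 11 − 11 = 0
n=53: ⌈(54·113+278)/614⌉ − ⌈(53·113+278)/614⌉ = ⌈6380/614⌉ − ⌈6267/614⌉ = 11 − 11 = 0
n=54: ⌈(55·113+278)/614⌉ − ⌈(54·113+278)/614⌉ = ⌈6493/614⌉ − ⌈6380/614⌉ = 11 − 11 = 0
n=55: ⌈(56·113+278)/614⌉ − ⌈(55·113+278)/614⌉ = ⌈6606/614⌉ − ⌈6493/614⌉ = 11 − 11 = 0
n=56: ⌈(57·113+278)/614⌉ − ⌈(56·113+278)/614⌉ = ⌈6719/614⌉ − ⌈6606/614⌉ = 11 − 11 = 0
n=57: ⌈(58·113+278)/614⌉ − ⌈(57·113+278)/614⌉ = ⌈6832/614⌉ − ⌈6719/614⌉ = 12 − 11 = 1
n=58: ⌈(59·113+278)/614⌉ − ⌈(58·113+278)/614⌉ = ⌈6945/614⌉ − ⌈6832/614⌉ = 12 − 12 = 0
n=59: ⌈(60·113+278)/614⌉ − ⌈(59·113+278)/614⌉ = ⌈7058/614⌉ − ⌈6945/614⌉ = 12 − 12 = 0
n=60: ⌈(61·113+278)/614⌉ − ⌈(60·113+278)/614⌉ = ⌈7171/614⌉ − ⌈7058/614⌉ = 12 − 12 = 0
n=61: ⌈(62·113+278)/614⌉ − ⌈(61·113+278)/614⌉ = ⌈7284/614⌉ − ⌈7171/614⌉ = 12 − 12 = 0
n=62: ⌈(63·113+278)/614⌉ − ⌈(62·113+278)/614⌉ = ⌈7397/614⌉ − ⌈7284/614⌉ = 13 − 12 = 1
n=63: ⌈(64·113+278)/614⌉ − ⌈(63·113+278)/614⌉ = ⌈7510/614⌉ − ⌈7397/614⌉ = 13 − 13 = 0
n=64: ⌈(65·113+278)/614⌉ − ⌈(64·113+278)/614⌉ = ⌈7623/614⌉ − ⌈7510/614⌉ = 13 − 13 = 0
n=65: ⌈(66·113+278)/614⌉ − ⌈(65·113+278)/614⌉ = ⌈7736/614⌉ − ⌈7623/614⌉ = 13 − 13 = 0
n=66: ⌈(67·113+278)/614⌉ − ⌈(66·113+278)/614⌉ = ⌈7849/614⌉ − ⌈7736/614⌉ = 13 − 13 = 0
n=67: ⌈(68·113+278)/614⌉ − ⌈(67·113+278)/614⌉ = ⌈7962/614⌉ − ⌈7849/614⌉ = 13 − 13 = 0
n=68: ⌈(69·113+278)/614⌉ − ⌈(68·113+278)/614⌉ = ⌈8075/614⌉ − ⌈7962/614⌉ = 14 − 13 = 1
n=69: ⌈(70·113+278)/614⌉ − ⌈(69·113+278)/614⌉ = ⌈8188/614⌉ − ⌈8075/614⌉ = 14 − 14 = 0
n=70: ⌈(71·113+278)/614⌉ − ⌈(70·113+278)/614⌉ = ⌈8301/614⌉ − ⌈8188/614⌉ = 14 − 14 = 0
n=71: ⌈(72·113+278)/614⌉ − ⌈(71·113+278)/614⌉ = ⌈8414/614⌉ − ⌈8301/614⌉ = 14 − 14 = 0
n=72: ⌈(73·113+278)/614⌉ − ⌈(72·113+278)/614⌉ = ⌈8527/614⌉ − ⌈8414/614⌉ = 14 − 14 = 0
n=73: ⌈(74·113+278)/614⌉ − ⌈(73·113+278)/614⌉ = ⌈8640/614⌉ − ⌈8527/614⌉ = 15 − 14 = 1
n=74: ⌈(75·113+278)/614⌉ − ⌈(74·113+278)/614⌉ = ⌈8753/614⌉ − ⌈8640/614⌉ = 15 − 15 = 0
n=75: ⌈(76·113+278)/614⌉ − ⌈(75·113+278)/614⌉ = ⌈8866/614⌉ − ⌈8753/614⌉ = 15 − 15 = 0
n=76: ⌈(77·113+278)/614⌉ − ⌈(76·113+278)/614⌉ = ⌈8979/614⌉ − ⌈8866/614⌉ = 15 − 15 = 0
n=77: ⌈(78·113+278)/614⌉ − ⌈(77·113+278)/614⌉ = ⌈9092/614⌉ − ⌈8979/614⌉ = 15 − 15 = 0
n=78: ⌈(79·113+278)/614⌉ − ⌈(78·113+278)/614⌉ = ⌈9205/614⌉ − ⌈9092/614⌉ = 15 − 15 = 0
n=79: ⌈(80·113+278)/614⌉ − ⌈(79·113+278)/614⌉ = ⌈9318/614⌉ − ⌈9205/614⌉ = 16 − 15 = 1
n=80: ⌈(81·113+278)/614⌉ − ⌈(80·113+278)/614⌉ = ⌈9431/614⌉ − ⌈9318/614⌉ = 16 − 16 = 0


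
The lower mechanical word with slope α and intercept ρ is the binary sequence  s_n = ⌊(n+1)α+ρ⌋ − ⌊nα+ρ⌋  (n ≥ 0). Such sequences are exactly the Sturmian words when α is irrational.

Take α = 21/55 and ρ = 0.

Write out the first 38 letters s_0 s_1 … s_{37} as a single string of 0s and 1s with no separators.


00100101001001010010100100101001001010

n=0: ⌊(1·21)/55⌋ − ⌊(0·21)/55⌋ = ⌊21/55⌋ − ⌊0/55⌋ = 0 − 0 = 0
n=1: ⌊(2·21)/55⌋ − ⌊(1·21)/55⌋ = ⌊42/55⌋ − ⌊21/55⌋ = 0 − 0 = 0
n=2: ⌊(3·21)/55⌋ − ⌊(2·21)/55⌋ = ⌊63/55⌋ − ⌊42/55⌋ = 1 − 0 = 1
n=3: ⌊(4·21)/55⌋ − ⌊(3·21)/55⌋ = ⌊84/55⌋ − ⌊63/55⌋ = 1 − 1 = 0
n=4: ⌊(5·21)/55⌋ − ⌊(4·21)/55⌋ = ⌊105/55⌋ − ⌊84/55⌋ = 1 − 1 = 0
n=5: ⌊(6·21)/55⌋ − ⌊(5·21)/55⌋ = ⌊126/55⌋ − ⌊105/55⌋ = 2 − 1 = 1
n=6: ⌊(7·21)/55⌋ − ⌊(6·21)/55⌋ = ⌊147/55⌋ − ⌊126/55⌋ = 2 − 2 = 0
n=7: ⌊(8·21)/55⌋ − ⌊(7·21)/55⌋ = ⌊168/55⌋ − ⌊147/55⌋ = 3 − 2 = 1
n=8: ⌊(9·21)/55⌋ − ⌊(8·21)/55⌋ = ⌊189/55⌋ − ⌊168/55⌋ = 3 − 3 = 0
n=9: ⌊(10·21)/55⌋ − ⌊(9·21)/55⌋ = ⌊210/55⌋ − ⌊189/55⌋ = 3 − 3 = 0
n=10: ⌊(11·21)/55⌋ − ⌊(10·21)/55⌋ = ⌊231/55⌋ − ⌊210/55⌋ = 4 − 3 = 1
n=11: ⌊(12·21)/55⌋ − ⌊(11·21)/55⌋ = ⌊252/55⌋ − ⌊231/55⌋ = 4 − 4 = 0
n=12: ⌊(13·21)/55⌋ − ⌊(12·21)/55⌋ = ⌊273/55⌋ − ⌊252/55⌋ = 4 − 4 = 0
n=13: ⌊(14·21)/55⌋ − ⌊(13·21)/55⌋ = ⌊294/55⌋ − ⌊273/55⌋ = 5 − 4 = 1
n=14: ⌊(15·21)/55⌋ − ⌊(14·21)/55⌋ = ⌊315/55⌋ − ⌊294/55⌋ = 5 − 5 = 0
n=15: ⌊(16·21)/55⌋ − ⌊(15·21)/55⌋ = ⌊336/55⌋ − ⌊315/55⌋ = 6 − 5 = 1
n=16: ⌊(17·21)/55⌋ − ⌊(16·21)/55⌋ = ⌊357/55⌋ − ⌊336/55⌋ = 6 − 6 = 0
n=17: ⌊(18·21)/55⌋ − ⌊(17·21)/55⌋ = ⌊378/55⌋ − ⌊357/55⌋ = 6 − 6 = 0
n=18: ⌊(19·21)/55⌋ − ⌊(18·21)/55⌋ = ⌊399/55⌋ − ⌊378/55⌋ = 7 − 6 = 1
n=19: ⌊(20·21)/55⌋ − ⌊(19·21)/55⌋ = ⌊420/55⌋ − ⌊399/55⌋ = 7 − 7 = 0
n=20: ⌊(21·21)/55⌋ − ⌊(20·21)/55⌋ = ⌊441/55⌋ − ⌊420/55⌋ = 8 − 7 = 1
n=21: ⌊(22·21)/55⌋ − ⌊(21·21)/55⌋ = ⌊462/55⌋ − ⌊441/55⌋ = 8 − 8 = 0
n=22: ⌊(23·21)/55⌋ − ⌊(22·21)/55⌋ = ⌊483/55⌋ − ⌊462/55⌋ = 8 − 8 = 0
n=23: ⌊(24·21)/55⌋ − ⌊(23·21)/55⌋ = ⌊504/55⌋ − ⌊483/55⌋ = 9 − 8 = 1
n=24: ⌊(25·21)/55⌋ − ⌊(24·21)/55⌋ = ⌊525/55⌋ − ⌊504/55⌋ = 9 − 9 = 0
n=25: ⌊(26·21)/55⌋ − ⌊(25·21)/55⌋ = ⌊546/55⌋ − ⌊525/55⌋ = 9 − 9 = 0
n=26: ⌊(27·21)/55⌋ − ⌊(26·21)/55⌋ = ⌊567/55⌋ − ⌊546/55⌋ = 10 − 9 = 1
n=27: ⌊(28·21)/55⌋ − ⌊(27·21)/55⌋ = ⌊588/55⌋ − ⌊567/55⌋ = 10 − 10 = 0
n=28: ⌊(29·21)/55⌋ − ⌊(28·21)/55⌋ = ⌊609/55⌋ − ⌊588/55⌋ = 11 − 10 = 1
n=29: ⌊(30·21)/55⌋ − ⌊(29·21)/55⌋ = ⌊630/55⌋ − ⌊609/55⌋ = 11 − 11 = 0
n=30: ⌊(31·21)/55⌋ − ⌊(30·21)/55⌋ = ⌊651/55⌋ − ⌊630/55⌋ = 11 − 11 = 0
n=31: ⌊(32·21)/55⌋ − ⌊(31·21)/55⌋ = ⌊672/55⌋ − ⌊651/55⌋ = 12 − 11 = 1
n=32: ⌊(33·21)/55⌋ − ⌊(32·21)/55⌋ = ⌊693/55⌋ − ⌊672/55⌋ = 12 − 12 = 0
n=33: ⌊(34·21)/55⌋ − ⌊(33·21)/55⌋ = ⌊714/55⌋ − ⌊693/55⌋ = 12 − 12 = 0
n=34: ⌊(35·21)/55⌋ − ⌊(34·21)/55⌋ = ⌊735/55⌋ − ⌊714/55⌋ = 13 − 12 = 1
n=35: ⌊(36·21)/55⌋ − ⌊(35·21)/55⌋ = ⌊756/55⌋ − ⌊735/55⌋ = 13 − 13 = 0
n=36: ⌊(37·21)/55⌋ − ⌊(36·21)/55⌋ = ⌊777/55⌋ − ⌊756/55⌋ = 14 − 13 = 1
n=37: ⌊(38·21)/55⌋ − ⌊(37·21)/55⌋ = ⌊798/55⌋ − ⌊777/55⌋ = 14 − 14 = 0


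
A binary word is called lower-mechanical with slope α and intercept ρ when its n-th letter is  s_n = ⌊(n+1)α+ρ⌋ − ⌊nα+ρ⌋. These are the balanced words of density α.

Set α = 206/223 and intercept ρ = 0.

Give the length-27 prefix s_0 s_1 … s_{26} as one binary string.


n=0: ⌊(1·206)/223⌋ − ⌊(0·206)/223⌋ = ⌊206/223⌋ − ⌊0/223⌋ = 0 − 0 = 0
n=1: ⌊(2·206)/223⌋ − ⌊(1·206)/223⌋ = ⌊412/223⌋ − ⌊206/223⌋ = 1 − 0 = 1
n=2: ⌊(3·206)/223⌋ − ⌊(2·206)/223⌋ = ⌊618/223⌋ − ⌊412/223⌋ = 2 − 1 = 1
n=3: ⌊(4·206)/223⌋ − ⌊(3·206)/223⌋ = ⌊824/223⌋ − ⌊618/223⌋ = 3 − 2 = 1
n=4: ⌊(5·206)/223⌋ − ⌊(4·206)/223⌋ = ⌊1030/223⌋ − ⌊824/223⌋ = 4 − 3 = 1
n=5: ⌊(6·206)/223⌋ − ⌊(5·206)/223⌋ = ⌊1236/223⌋ − ⌊1030/223⌋ = 5 − 4 = 1
n=6: ⌊(7·206)/223⌋ − ⌊(6·206)/223⌋ = ⌊1442/223⌋ − ⌊1236/223⌋ = 6 − 5 = 1
n=7: ⌊(8·206)/223⌋ − ⌊(7·206)/223⌋ = ⌊1648/223⌋ − ⌊1442/223⌋ = 7 − 6 = 1
n=8: ⌊(9·206)/223⌋ − ⌊(8·206)/223⌋ = ⌊1854/223⌋ − ⌊1648/223⌋ = 8 − 7 = 1
n=9: ⌊(10·206)/223⌋ − ⌊(9·206)/223⌋ = ⌊2060/223⌋ − ⌊1854/223⌋ = 9 − 8 = 1
n=10: ⌊(11·206)/223⌋ − ⌊(10·206)/223⌋ = ⌊2266/223⌋ − ⌊2060/223⌋ = 10 − 9 = 1
n=11: ⌊(12·206)/223⌋ − ⌊(11·206)/223⌋ = ⌊2472/223⌋ − ⌊2266/223⌋ = 11 − 10 = 1
n=12: ⌊(13·206)/223⌋ − ⌊(12·206)/223⌋ = ⌊2678/223⌋ − ⌊2472/223⌋ = 12 − 11 = 1
n=13: ⌊(14·206)/223⌋ − ⌊(13·206)/223⌋ = ⌊2884/223⌋ − ⌊2678/223⌋ = 12 − 12 = 0
n=14: ⌊(15·206)/223⌋ − ⌊(14·206)/223⌋ = ⌊3090/223⌋ − ⌊2884/223⌋ = 13 − 12 = 1
n=15: ⌊(16·206)/223⌋ − ⌊(15·206)/223⌋ = ⌊3296/223⌋ − ⌊3090/223⌋ = 14 − 13 = 1
n=16: ⌊(17·206)/223⌋ − ⌊(16·206)/223⌋ = ⌊3502/223⌋ − ⌊3296/223⌋ = 15 − 14 = 1
n=17: ⌊(18·206)/223⌋ − ⌊(17·206)/223⌋ = ⌊3708/223⌋ − ⌊3502/223⌋ = 16 − 15 = 1
n=18: ⌊(19·206)/223⌋ − ⌊(18·206)/223⌋ = ⌊3914/223⌋ − ⌊3708/223⌋ = 17 − 16 = 1
n=19: ⌊(20·206)/223⌋ − ⌊(19·206)/223⌋ = ⌊4120/223⌋ − ⌊3914/223⌋ = 18 − 17 = 1
n=20: ⌊(21·206)/223⌋ − ⌊(20·206)/223⌋ = ⌊4326/223⌋ − ⌊4120/223⌋ = 19 − 18 = 1
n=21: ⌊(22·206)/223⌋ − ⌊(21·206)/223⌋ = ⌊4532/223⌋ − ⌊4326/223⌋ = 20 − 19 = 1
n=22: ⌊(23·206)/223⌋ − ⌊(22·206)/223⌋ = ⌊4738/223⌋ − ⌊4532/223⌋ = 21 − 20 = 1
n=23: ⌊(24·206)/223⌋ − ⌊(23·206)/223⌋ = ⌊4944/223⌋ − ⌊4738/223⌋ = 22 − 21 = 1
n=24: ⌊(25·206)/223⌋ − ⌊(24·206)/223⌋ = ⌊5150/223⌋ − ⌊4944/223⌋ = 23 − 22 = 1
n=25: ⌊(26·206)/223⌋ − ⌊(25·206)/223⌋ = ⌊5356/223⌋ − ⌊5150/223⌋ = 24 − 23 = 1
n=26: ⌊(27·206)/223⌋ − ⌊(26·206)/223⌋ = ⌊5562/223⌋ − ⌊5356/223⌋ = 24 − 24 = 0

011111111111101111111111110


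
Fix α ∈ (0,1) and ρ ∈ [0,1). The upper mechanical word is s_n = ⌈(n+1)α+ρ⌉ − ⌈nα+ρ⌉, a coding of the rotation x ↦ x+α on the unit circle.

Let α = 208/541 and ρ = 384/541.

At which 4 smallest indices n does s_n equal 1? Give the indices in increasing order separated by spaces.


n=0: ⌈592/541⌉−⌈384/541⌉ = 2−1 = 1  ← one
n=1: ⌈800/541⌉−⌈592/541⌉ = 2−2 = 0
n=2: ⌈1008/541⌉−⌈800/541⌉ = 2−2 = 0
n=3: ⌈1216/541⌉−⌈1008/541⌉ = 3−2 = 1  ← one
n=4: ⌈1424/541⌉−⌈1216/541⌉ = 3−3 = 0
n=5: ⌈1632/541⌉−⌈1424/541⌉ = 4−3 = 1  ← one
n=6: ⌈1840/541⌉−⌈1632/541⌉ = 4−4 = 0
n=7: ⌈2048/541⌉−⌈1840/541⌉ = 4−4 = 0
n=8: ⌈2256/541⌉−⌈2048/541⌉ = 5−4 = 1  ← one
positions of the first 4 ones: 0 3 5 8

0 3 5 8


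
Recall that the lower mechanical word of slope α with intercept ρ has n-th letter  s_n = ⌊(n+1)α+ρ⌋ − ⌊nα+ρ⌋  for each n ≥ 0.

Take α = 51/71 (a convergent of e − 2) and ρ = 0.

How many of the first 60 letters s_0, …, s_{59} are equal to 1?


#1s = Σ_{n=0}^{59} s_n = Σ_{n=0}^{59} (⌊(n+1)α+ρ⌋ − ⌊nα+ρ⌋)
the sum telescopes: every ⌊nα+ρ⌋ with 0 < n < 60 appears once with + and once with −, leaving ⌊60α+ρ⌋ − ⌊0·α+ρ⌋
60α + ρ = (60·51) / 71 = 3060/71
ρ = 0/71
⌊3060/71⌋ = 43,  ⌊0/71⌋ = 0
#1s = 43 − 0 = 43

43


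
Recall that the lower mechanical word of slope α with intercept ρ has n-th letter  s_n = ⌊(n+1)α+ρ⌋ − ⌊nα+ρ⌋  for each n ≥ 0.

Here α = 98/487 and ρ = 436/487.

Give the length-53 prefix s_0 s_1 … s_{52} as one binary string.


n=0: ⌊(1·98+436)/487⌋ − ⌊(0·98+436)/487⌋ = ⌊534/487⌋ − ⌊436/487⌋ = 1 − 0 = 1
n=1: ⌊(2·98+436)/487⌋ − ⌊(1·98+436)/487⌋ = ⌊632/487⌋ − ⌊534/487⌋ = 1 − 1 = 0
n=2: ⌊(3·98+436)/487⌋ − ⌊(2·98+436)/487⌋ = ⌊730/487⌋ − ⌊632/487⌋ = 1 − 1 = 0
n=3: ⌊(4·98+436)/487⌋ − ⌊(3·98+436)/487⌋ = ⌊828/487⌋ − ⌊730/487⌋ = 1 − 1 = 0
n=4: ⌊(5·98+436)/487⌋ − ⌊(4·98+436)/487⌋ = ⌊926/487⌋ − ⌊828/487⌋ = 1 − 1 = 0
n=5: ⌊(6·98+436)/487⌋ − ⌊(5·98+436)/487⌋ = ⌊1024/487⌋ − ⌊926/487⌋ = 2 − 1 = 1
n=6: ⌊(7·98+436)/487⌋ − ⌊(6·98+436)/487⌋ = ⌊1122/487⌋ − ⌊1024/487⌋ = 2 − 2 = 0
n=7: ⌊(8·98+436)/487⌋ − ⌊(7·98+436)/487⌋ = ⌊1220/487⌋ − ⌊1122/487⌋ = 2 − 2 = 0
n=8: ⌊(9·98+436)/487⌋ − ⌊(8·98+436)/487⌋ = ⌊1318/487⌋ − ⌊1220/487⌋ = 2 − 2 = 0
n=9: ⌊(10·98+436)/487⌋ − ⌊(9·98+436)/487⌋ = ⌊1416/487⌋ − ⌊1318/487⌋ = 2 − 2 = 0
n=10: ⌊(11·98+436)/487⌋ − ⌊(10·98+436)/487⌋ = ⌊1514/487⌋ − ⌊1416/487⌋ = 3 − 2 = 1
n=11: ⌊(12·98+436)/487⌋ − ⌊(11·98+436)/487⌋ = ⌊1612/487⌋ − ⌊1514/487⌋ = 3 − 3 = 0
n=12: ⌊(13·98+436)/487⌋ − ⌊(12·98+436)/487⌋ = ⌊1710/487⌋ − ⌊1612/487⌋ = 3 − 3 = 0
n=13: ⌊(14·98+436)/487⌋ − ⌊(13·98+436)/487⌋ = ⌊1808/487⌋ − ⌊1710/487⌋ = 3 − 3 = 0
n=14: ⌊(15·98+436)/487⌋ − ⌊(14·98+436)/487⌋ = ⌊1906/487⌋ − ⌊1808/487⌋ = 3 − 3 = 0
n=15: ⌊(16·98+436)/487⌋ − ⌊(15·98+436)/487⌋ = ⌊2004/487⌋ − ⌊1906/487⌋ = 4 − 3 = 1
n=16: ⌊(17·98+436)/487⌋ − ⌊(16·98+436)/487⌋ = ⌊2102/487⌋ − ⌊2004/487⌋ = 4 − 4 = 0
n=17: ⌊(18·98+436)/487⌋ − ⌊(17·98+436)/487⌋ = ⌊2200/487⌋ − ⌊2102/487⌋ = 4 − 4 = 0
n=18: ⌊(19·98+436)/487⌋ − ⌊(18·98+436)/487⌋ = ⌊2298/487⌋ − ⌊2200/487⌋ = 4 − 4 = 0
n=19: ⌊(20·98+436)/487⌋ − ⌊(19·98+436)/487⌋ = ⌊2396/487⌋ − ⌊2298/487⌋ = 4 − 4 = 0
n=20: ⌊(21·98+436)/487⌋ − ⌊(20·98+436)/487⌋ = ⌊2494/487⌋ − ⌊2396/487⌋ = 5 − 4 = 1
n=21: ⌊(22·98+436)/487⌋ − ⌊(21·98+436)/487⌋ = ⌊2592/487⌋ − ⌊2494/487⌋ = 5 − 5 = 0
n=22: ⌊(23·98+436)/487⌋ − ⌊(22·98+436)/487⌋ = ⌊2690/487⌋ − ⌊2592/487⌋ = 5 − 5 = 0
n=23: ⌊(24·98+436)/487⌋ − ⌊(23·98+436)/487⌋ = ⌊2788/487⌋ − ⌊2690/487⌋ = 5 − 5 = 0
n=24: ⌊(25·98+436)/487⌋ − ⌊(24·98+436)/487⌋ = ⌊2886/487⌋ − ⌊2788/487⌋ = 5 − 5 = 0
n=25: ⌊(26·98+436)/487⌋ − ⌊(25·98+436)/487⌋ = ⌊2984/487⌋ − ⌊2886/487⌋ = 6 − 5 = 1
n=26: ⌊(27·98+436)/487⌋ − ⌊(26·98+436)/487⌋ = ⌊3082/487⌋ − ⌊2984/487⌋ = 6 − 6 = 0
n=27: ⌊(28·98+436)/487⌋ − ⌊(27·98+436)/487⌋ = ⌊3180/487⌋ − ⌊3082/487⌋ = 6 − 6 = 0
n=28: ⌊(29·98+436)/487⌋ − ⌊(28·98+436)/487⌋ = ⌊3278/487⌋ − ⌊3180/487⌋ = 6 − 6 = 0
n=29: ⌊(30·98+436)/487⌋ − ⌊(29·98+436)/487⌋ = ⌊3376/487⌋ − ⌊3278/487⌋ = 6 − 6 = 0
n=30: ⌊(31·98+436)/487⌋ − ⌊(30·98+436)/487⌋ = ⌊3474/487⌋ − ⌊3376/487⌋ = 7 − 6 = 1
n=31: ⌊(32·98+436)/487⌋ − ⌊(31·98+436)/487⌋ = ⌊3572/487⌋ − ⌊3474/487⌋ = 7 − 7 = 0
n=32: ⌊(33·98+436)/487⌋ − ⌊(32·98+436)/487⌋ = ⌊3670/487⌋ − ⌊3572/487⌋ = 7 − 7 = 0
n=33: ⌊(34·98+436)/487⌋ − ⌊(33·98+436)/487⌋ = ⌊3768/487⌋ − ⌊3670/487⌋ = 7 − 7 = 0
n=34: ⌊(35·98+436)/487⌋ − ⌊(34·98+436)/487⌋ = ⌊3866/487⌋ − ⌊3768/487⌋ = 7 − 7 = 0
n=35: ⌊(36·98+436)/487⌋ − ⌊(35·98+436)/487⌋ = ⌊3964/487⌋ − ⌊3866/487⌋ = 8 − 7 = 1
n=36: ⌊(37·98+436)/487⌋ − ⌊(36·98+436)/487⌋ = ⌊4062/487⌋ − ⌊3964/487⌋ = 8 − 8 = 0
n=37: ⌊(38·98+436)/487⌋ − ⌊(37·98+436)/487⌋ = ⌊4160/487⌋ − ⌊4062/487⌋ = 8 − 8 = 0
n=38: ⌊(39·98+436)/487⌋ − ⌊(38·98+436)/487⌋ = ⌊4258/487⌋ − ⌊4160/487⌋ = 8 − 8 = 0
n=39: ⌊(40·98+436)/487⌋ − ⌊(39·98+436)/487⌋ = ⌊4356/487⌋ − ⌊4258/487⌋ = 8 − 8 = 0
n=40: ⌊(41·98+436)/487⌋ − ⌊(40·98+436)/487⌋ = ⌊4454/487⌋ − ⌊4356/487⌋ = 9 − 8 = 1
n=41: ⌊(42·98+436)/487⌋ − ⌊(41·98+436)/487⌋ = ⌊4552/487⌋ − ⌊4454/487⌋ = 9 − 9 = 0
n=42: ⌊(43·98+436)/487⌋ − ⌊(42·98+436)/487⌋ = ⌊4650/487⌋ − ⌊4552/487⌋ = 9 − 9 = 0
n=43: ⌊(44·98+436)/487⌋ − ⌊(43·98+436)/487⌋ = ⌊4748/487⌋ − ⌊4650/487⌋ = 9 − 9 = 0
n=44: ⌊(45·98+436)/487⌋ − ⌊(44·98+436)/487⌋ = ⌊4846/487⌋ − ⌊4748/487⌋ = 9 − 9 = 0
n=45: ⌊(46·98+436)/487⌋ − ⌊(45·98+436)/487⌋ = ⌊4944/487⌋ − ⌊4846/487⌋ = 10 − 9 = 1
n=46: ⌊(47·98+436)/487⌋ − ⌊(46·98+436)/487⌋ = ⌊5042/487⌋ − ⌊4944/487⌋ = 10 − 10 = 0
n=47: ⌊(48·98+436)/487⌋ − ⌊(47·98+436)/487⌋ = ⌊5140/487⌋ − ⌊5042/487⌋ = 10 − 10 = 0
n=48: ⌊(49·98+436)/487⌋ − ⌊(48·98+436)/487⌋ = ⌊5238/487⌋ − ⌊5140/487⌋ = 10 − 10 = 0
n=49: ⌊(50·98+436)/487⌋ − ⌊(49·98+436)/487⌋ = ⌊5336/487⌋ − ⌊5238/487⌋ = 10 − 10 = 0
n=50: ⌊(51·98+436)/487⌋ − ⌊(50·98+436)/487⌋ = ⌊5434/487⌋ − ⌊5336/487⌋ = 11 − 10 = 1
n=51: ⌊(52·98+436)/487⌋ − ⌊(51·98+436)/487⌋ = ⌊5532/487⌋ − ⌊5434/487⌋ = 11 − 11 = 0
n=52: ⌊(53·98+436)/487⌋ − ⌊(52·98+436)/487⌋ = ⌊5630/487⌋ − ⌊5532/487⌋ = 11 − 11 = 0

10000100001000010000100001000010000100001000010000100


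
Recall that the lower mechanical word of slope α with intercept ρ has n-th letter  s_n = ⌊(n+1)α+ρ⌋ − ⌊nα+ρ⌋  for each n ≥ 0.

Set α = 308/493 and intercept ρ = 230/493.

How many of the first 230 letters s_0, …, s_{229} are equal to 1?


#1s = Σ_{n=0}^{229} s_n = Σ_{n=0}^{229} (⌊(n+1)α+ρ⌋ − ⌊nα+ρ⌋)
the sum telescopes: every ⌊nα+ρ⌋ with 0 < n < 230 appears once with + and once with −, leaving ⌊230α+ρ⌋ − ⌊0·α+ρ⌋
230α + ρ = (230·308 + 230) / 493 = 71070/493
ρ = 230/493
⌊71070/493⌋ = 144,  ⌊230/493⌋ = 0
#1s = 144 − 0 = 144

144


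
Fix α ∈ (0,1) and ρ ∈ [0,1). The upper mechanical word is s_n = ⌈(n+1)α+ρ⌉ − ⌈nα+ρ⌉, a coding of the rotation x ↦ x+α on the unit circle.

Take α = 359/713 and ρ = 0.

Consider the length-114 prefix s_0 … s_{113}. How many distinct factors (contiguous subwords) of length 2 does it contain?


t_n = ⌈(n·359)/713⌉ for n = 0 … 114:
  n=0…9: ⌈0/713⌉=0 ⌈359/713⌉=1 ⌈718/713⌉=2 ⌈1077/713⌉=2 ⌈1436/713⌉=3 ⌈1795/713⌉=3 ⌈2154/713⌉=4 ⌈2513/713⌉=4 ⌈2872/713⌉=5 ⌈3231/713⌉=5
  n=10…19: ⌈3590/713⌉=6 ⌈3949/713⌉=6 ⌈4308/713⌉=7 ⌈4667/713⌉=7 ⌈5026/713⌉=8 ⌈5385/713⌉=8 ⌈5744/713⌉=9 ⌈6103/713⌉=9 ⌈6462/713⌉=10 ⌈6821/713⌉=10
  n=20…29: ⌈7180/713⌉=11 ⌈7539/713⌉=11 ⌈7898/713⌉=12 ⌈8257/713⌉=12 ⌈8616/713⌉=13 ⌈8975/713⌉=13 ⌈9334/713⌉=14 ⌈9693/713⌉=14 ⌈10052/713⌉=15 ⌈10411/713⌉=15
  n=30…39: ⌈10770/713⌉=16 ⌈11129/713⌉=16 ⌈11488/713⌉=17 ⌈11847/713⌉=17 ⌈12206/713⌉=18 ⌈12565/713⌉=18 ⌈12924/713⌉=19 ⌈13283/713⌉=19 ⌈13642/713⌉=20 ⌈14001/713⌉=20
  n=40…49: ⌈14360/713⌉=21 ⌈14719/713⌉=21 ⌈15078/713⌉=22 ⌈15437/713⌉=22 ⌈15796/713⌉=23 ⌈16155/713⌉=23 ⌈16514/713⌉=24 ⌈16873/713⌉=24 ⌈17232/713⌉=25 ⌈17591/713⌉=25
  n=50…59: ⌈17950/713⌉=26 ⌈18309/713⌉=26 ⌈18668/713⌉=27 ⌈19027/713⌉=27 ⌈19386/713⌉=28 ⌈19745/713⌉=28 ⌈20104/713⌉=29 ⌈20463/713⌉=29 ⌈20822/713⌉=30 ⌈21181/713⌉=30
  n=60…69: ⌈21540/713⌉=31 ⌈21899/713⌉=31 ⌈22258/713⌉=32 ⌈22617/713⌉=32 ⌈22976/713⌉=33 ⌈23335/713⌉=33 ⌈23694/713⌉=34 ⌈24053/713⌉=34 ⌈24412/713⌉=35 ⌈24771/713⌉=35
  n=70…79: ⌈25130/713⌉=36 ⌈25489/713⌉=36 ⌈25848/713⌉=37 ⌈26207/713⌉=37 ⌈26566/713⌉=38 ⌈26925/713⌉=38 ⌈27284/713⌉=39 ⌈27643/713⌉=39 ⌈28002/713⌉=40 ⌈28361/713⌉=40
  n=80…89: ⌈28720/713⌉=41 ⌈29079/713⌉=41 ⌈29438/713⌉=42 ⌈29797/713⌉=42 ⌈30156/713⌉=43 ⌈30515/713⌉=43 ⌈30874/713⌉=44 ⌈31233/713⌉=44 ⌈31592/713⌉=45 ⌈31951/713⌉=45
  n=90…99: ⌈32310/713⌉=46 ⌈32669/713⌉=46 ⌈33028/713⌉=47 ⌈33387/713⌉=47 ⌈33746/713⌉=48 ⌈34105/713⌉=48 ⌈34464/713⌉=49 ⌈34823/713⌉=49 ⌈35182/713⌉=50 ⌈35541/713⌉=50
  n=100…109: ⌈35900/713⌉=51 ⌈36259/713⌉=51 ⌈36618/713⌉=52 ⌈36977/713⌉=52 ⌈37336/713⌉=53 ⌈37695/713⌉=53 ⌈38054/713⌉=54 ⌈38413/713⌉=54 ⌈38772/713⌉=55 ⌈39131/713⌉=55
  n=110…114: ⌈39490/713⌉=56 ⌈39849/713⌉=56 ⌈40208/713⌉=57 ⌈40567/713⌉=57 ⌈40926/713⌉=58
s_n = t_(n+1) − t_n for n = 0 … 113 gives
prefix = 110101010101010101010101010101010101010101010101010101010101010101010101010101010101010101010101010101010101010101
slide a length-2 window over [0..1] … [112..113] (113 windows); first occurrence of each distinct factor:
  [  0..  1] 11
  [  1..  2] 10
  [  2..  3] 01
  (the other 110 windows repeat one of these)
distinct factors: {01, 10, 11}
count = 3  (Sturmian bound for length 2 is 3)

3


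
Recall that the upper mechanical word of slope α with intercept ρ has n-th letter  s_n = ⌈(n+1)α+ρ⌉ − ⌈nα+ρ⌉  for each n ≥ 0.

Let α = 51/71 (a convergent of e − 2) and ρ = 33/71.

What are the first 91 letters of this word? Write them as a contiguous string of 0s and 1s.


1011101101110110111011011101110110111011011101101110110111011011101110110111011011101101110

n=0: ⌈(1·51+33)/71⌉ − ⌈(0·51+33)/71⌉ = ⌈84/71⌉ − ⌈33/71⌉ = 2 − 1 = 1
n=1: ⌈(2·51+33)/71⌉ − ⌈(1·51+33)/71⌉ = ⌈135/71⌉ − ⌈84/71⌉ = 2 − 2 = 0
n=2: ⌈(3·51+33)/71⌉ − ⌈(2·51+33)/71⌉ = ⌈186/71⌉ − ⌈135/71⌉ = 3 − 2 = 1
n=3: ⌈(4·51+33)/71⌉ − ⌈(3·51+33)/71⌉ = ⌈237/71⌉ − ⌈186/71⌉ = 4 − 3 = 1
n=4: ⌈(5·51+33)/71⌉ − ⌈(4·51+33)/71⌉ = ⌈288/71⌉ − ⌈237/71⌉ = 5 − 4 = 1
n=5: ⌈(6·51+33)/71⌉ − ⌈(5·51+33)/71⌉ = ⌈339/71⌉ − ⌈288/71⌉ = 5 − 5 = 0
n=6: ⌈(7·51+33)/71⌉ − ⌈(6·51+33)/71⌉ = ⌈390/71⌉ − ⌈339/71⌉ = 6 − 5 = 1
n=7: ⌈(8·51+33)/71⌉ − ⌈(7·51+33)/71⌉ = ⌈441/71⌉ − ⌈390/71⌉ = 7 − 6 = 1
n=8: ⌈(9·51+33)/71⌉ − ⌈(8·51+33)/71⌉ = ⌈492/71⌉ − ⌈441/71⌉ = 7 − 7 = 0
n=9: ⌈(10·51+33)/71⌉ − ⌈(9·51+33)/71⌉ = ⌈543/71⌉ − ⌈492/71⌉ = 8 − 7 = 1
n=10: ⌈(11·51+33)/71⌉ − ⌈(10·51+33)/71⌉ = ⌈594/71⌉ − ⌈543/71⌉ = 9 − 8 = 1
n=11: ⌈(12·51+33)/71⌉ − ⌈(11·51+33)/71⌉ = ⌈645/71⌉ − ⌈594/71⌉ = 10 − 9 = 1
n=12: ⌈(13·51+33)/71⌉ − ⌈(12·51+33)/71⌉ = ⌈696/71⌉ − ⌈645/71⌉ = 10 − 10 = 0
n=13: ⌈(14·51+33)/71⌉ − ⌈(13·51+33)/71⌉ = ⌈747/71⌉ − ⌈696/71⌉ = 11 − 10 = 1
n=14: ⌈(15·51+33)/71⌉ − ⌈(14·51+33)/71⌉ = ⌈798/71⌉ − ⌈747/71⌉ = 12 − 11 = 1
n=15: ⌈(16·51+33)/71⌉ − ⌈(15·51+33)/71⌉ = ⌈849/71⌉ − ⌈798/71⌉ = 12 − 12 = 0
n=16: ⌈(17·51+33)/71⌉ − ⌈(16·51+33)/71⌉ = ⌈900/71⌉ − ⌈849/71⌉ = 13 − 12 = 1
n=17: ⌈(18·51+33)/71⌉ − ⌈(17·51+33)/71⌉ = ⌈951/71⌉ − ⌈900/71⌉ = 14 − 13 = 1
n=18: ⌈(19·51+33)/71⌉ − ⌈(18·51+33)/71⌉ = ⌈1002/71⌉ − ⌈951/71⌉ = 15 − 14 = 1
n=19: ⌈(20·51+33)/71⌉ − ⌈(19·51+33)/71⌉ = ⌈1053/71⌉ − ⌈1002/71⌉ = 15 − 15 = 0
n=20: ⌈(21·51+33)/71⌉ − ⌈(20·51+33)/71⌉ = ⌈1104/71⌉ − ⌈1053/71⌉ = 16 − 15 = 1
n=21: ⌈(22·51+33)/71⌉ − ⌈(21·51+33)/71⌉ = ⌈1155/71⌉ − ⌈1104/71⌉ = 17 − 16 = 1
n=22: ⌈(23·51+33)/71⌉ − ⌈(22·51+33)/71⌉ = ⌈1206/71⌉ − ⌈1155/71⌉ = 17 − 17 = 0
n=23: ⌈(24·51+33)/71⌉ − ⌈(23·51+33)/71⌉ = ⌈1257/71⌉ − ⌈1206/71⌉ = 18 − 17 = 1
n=24: ⌈(25·51+33)/71⌉ − ⌈(24·51+33)/71⌉ = ⌈1308/71⌉ − ⌈1257/71⌉ = 19 − 18 = 1
n=25: ⌈(26·51+33)/71⌉ − ⌈(25·51+33)/71⌉ = ⌈1359/71⌉ − ⌈1308/71⌉ = 20 − 19 = 1
n=26: ⌈(27·51+33)/71⌉ − ⌈(26·51+33)/71⌉ = ⌈1410/71⌉ − ⌈1359/71⌉ = 20 − 20 = 0
n=27: ⌈(28·51+33)/71⌉ − ⌈(27·51+33)/71⌉ = ⌈1461/71⌉ − ⌈1410/71⌉ = 21 − 20 = 1
n=28: ⌈(29·51+33)/71⌉ − ⌈(28·51+33)/71⌉ = ⌈1512/71⌉ − ⌈1461/71⌉ = 22 − 21 = 1
n=29: ⌈(30·51+33)/71⌉ − ⌈(29·51+33)/71⌉ = ⌈1563/71⌉ − ⌈1512/71⌉ = 23 − 22 = 1
n=30: ⌈(31·51+33)/71⌉ − ⌈(30·51+33)/71⌉ = ⌈1614/71⌉ − ⌈1563/71⌉ = 23 − 23 = 0
n=31: ⌈(32·51+33)/71⌉ − ⌈(31·51+33)/71⌉ = ⌈1665/71⌉ − ⌈1614/71⌉ = 24 − 23 = 1
n=32: ⌈(33·51+33)/71⌉ − ⌈(32·51+33)/71⌉ = ⌈1716/71⌉ − ⌈1665/71⌉ = 25 − 24 = 1
n=33: ⌈(34·51+33)/71⌉ − ⌈(33·51+33)/71⌉ = ⌈1767/71⌉ − ⌈1716/71⌉ = 25 − 25 = 0
n=34: ⌈(35·51+33)/71⌉ − ⌈(34·51+33)/71⌉ = ⌈1818/71⌉ − ⌈1767/71⌉ = 26 − 25 = 1
n=35: ⌈(36·51+33)/71⌉ − ⌈(35·51+33)/71⌉ = ⌈1869/71⌉ − ⌈1818/71⌉ = 27 − 26 = 1
n=36: ⌈(37·51+33)/71⌉ − ⌈(36·51+33)/71⌉ = ⌈1920/71⌉ − ⌈1869/71⌉ = 28 − 27 = 1
n=37: ⌈(38·51+33)/71⌉ − ⌈(37·51+33)/71⌉ = ⌈1971/71⌉ − ⌈1920/71⌉ = 28 − 28 = 0
n=38: ⌈(39·51+33)/71⌉ − ⌈(38·51+33)/71⌉ = ⌈2022/71⌉ − ⌈1971/71⌉ = 29 − 28 = 1
n=39: ⌈(40·51+33)/71⌉ − ⌈(39·51+33)/71⌉ = ⌈2073/71⌉ − ⌈2022/71⌉ = 30 − 29 = 1
n=40: ⌈(41·51+33)/71⌉ − ⌈(40·51+33)/71⌉ = ⌈2124/71⌉ − ⌈2073/71⌉ = 30 − 30 = 0
n=41: ⌈(42·51+33)/71⌉ − ⌈(41·51+33)/71⌉ = ⌈2175/71⌉ − ⌈2124/71⌉ = 31 − 30 = 1
n=42: ⌈(43·51+33)/71⌉ − ⌈(42·51+33)/71⌉ = ⌈2226/71⌉ − ⌈2175/71⌉ = 32 − 31 = 1
n=43: ⌈(44·51+33)/71⌉ − ⌈(43·51+33)/71⌉ = ⌈2277/71⌉ − ⌈2226/71⌉ = 33 − 32 = 1
n=44: ⌈(45·51+33)/71⌉ − ⌈(44·51+33)/71⌉ = ⌈2328/71⌉ − ⌈2277/71⌉ = 33 − 33 = 0
n=45: ⌈(46·51+33)/71⌉ − ⌈(45·51+33)/71⌉ = ⌈2379/71⌉ − ⌈2328/71⌉ = 34 − 33 = 1
n=46: ⌈(47·51+33)/71⌉ − ⌈(46·51+33)/71⌉ = ⌈2430/71⌉ − ⌈2379/71⌉ = 35 − 34 = 1
n=47: ⌈(48·51+33)/71⌉ − ⌈(47·51+33)/71⌉ = ⌈2481/71⌉ − ⌈2430/71⌉ = 35 − 35 = 0
n=48: ⌈(49·51+33)/71⌉ − ⌈(48·51+33)/71⌉ = ⌈2532/71⌉ − ⌈2481/71⌉ = 36 − 35 = 1
n=49: ⌈(50·51+33)/71⌉ − ⌈(49·51+33)/71⌉ = ⌈2583/71⌉ − ⌈2532/71⌉ = 37 − 36 = 1
n=50: ⌈(51·51+33)/71⌉ − ⌈(50·51+33)/71⌉ = ⌈2634/71⌉ − ⌈2583/71⌉ = 38 − 37 = 1
n=51: ⌈(52·51+33)/71⌉ − ⌈(51·51+33)/71⌉ = ⌈2685/71⌉ − ⌈2634/71⌉ = 38 − 38 = 0
n=52: ⌈(53·51+33)/71⌉ − ⌈(52·51+33)/71⌉ = ⌈2736/71⌉ − ⌈2685/71⌉ = 39 − 38 = 1
n=53: ⌈(54·51+33)/71⌉ − ⌈(53·51+33)/71⌉ = ⌈2787/71⌉ − ⌈2736/71⌉ = 40 − 39 = 1
n=54: ⌈(55·51+33)/71⌉ − ⌈(54·51+33)/71⌉ = ⌈2838/71⌉ − ⌈2787/71⌉ = 40 − 40 = 0
n=55: ⌈(56·51+33)/71⌉ − ⌈(55·51+33)/71⌉ = ⌈2889/71⌉ − ⌈2838/71⌉ = 41 − 40 = 1
n=56: ⌈(57·51+33)/71⌉ − ⌈(56·51+33)/71⌉ = ⌈2940/71⌉ − ⌈2889/71⌉ = 42 − 41 = 1
n=57: ⌈(58·51+33)/71⌉ − ⌈(57·51+33)/71⌉ = ⌈2991/71⌉ − ⌈2940/71⌉ = 43 − 42 = 1
n=58: ⌈(59·51+33)/71⌉ − ⌈(58·51+33)/71⌉ = ⌈3042/71⌉ − ⌈2991/71⌉ = 43 − 43 = 0
n=59: ⌈(60·51+33)/71⌉ − ⌈(59·51+33)/71⌉ = ⌈3093/71⌉ − ⌈3042/71⌉ = 44 − 43 = 1
n=60: ⌈(61·51+33)/71⌉ − ⌈(60·51+33)/71⌉ = ⌈3144/71⌉ − ⌈3093/71⌉ = 45 − 44 = 1
n=61: ⌈(62·51+33)/71⌉ − ⌈(61·51+33)/71⌉ = ⌈3195/71⌉ − ⌈3144/71⌉ = 45 − 45 = 0
n=62: ⌈(63·51+33)/71⌉ − ⌈(62·51+33)/71⌉ = ⌈3246/71⌉ − ⌈3195/71⌉ = 46 − 45 = 1
n=63: ⌈(64·51+33)/71⌉ − ⌈(63·51+33)/71⌉ = ⌈3297/71⌉ − ⌈3246/71⌉ = 47 − 46 = 1
n=64: ⌈(65·51+33)/71⌉ − ⌈(64·51+33)/71⌉ = ⌈3348/71⌉ − ⌈3297/71⌉ = 48 − 47 = 1
n=65: ⌈(66·51+33)/71⌉ − ⌈(65·51+33)/71⌉ = ⌈3399/71⌉ − ⌈3348/71⌉ = 48 − 48 = 0
n=66: ⌈(67·51+33)/71⌉ − ⌈(66·51+33)/71⌉ = ⌈3450/71⌉ − ⌈3399/71⌉ = 49 − 48 = 1
n=67: ⌈(68·51+33)/71⌉ − ⌈(67·51+33)/71⌉ = ⌈3501/71⌉ − ⌈3450/71⌉ = 50 − 49 = 1
n=68: ⌈(69·51+33)/71⌉ − ⌈(68·51+33)/71⌉ = ⌈3552/71⌉ − ⌈3501/71⌉ = 51 − 50 = 1
n=69: ⌈(70·51+33)/71⌉ − ⌈(69·51+33)/71⌉ = ⌈3603/71⌉ − ⌈3552/71⌉ = 51 − 51 = 0
n=70: ⌈(71·51+33)/71⌉ − ⌈(70·51+33)/71⌉ = ⌈3654/71⌉ − ⌈3603/71⌉ = 52 − 51 = 1
n=71: ⌈(72·51+33)/71⌉ − ⌈(71·51+33)/71⌉ = ⌈3705/71⌉ − ⌈3654/71⌉ = 53 − 52 = 1
n=72: ⌈(73·51+33)/71⌉ − ⌈(72·51+33)/71⌉ = ⌈3756/71⌉ − ⌈3705/71⌉ = 53 − 53 = 0
n=73: ⌈(74·51+33)/71⌉ − ⌈(73·51+33)/71⌉ = ⌈3807/71⌉ − ⌈3756/71⌉ = 54 − 53 = 1
n=74: ⌈(75·51+33)/71⌉ − ⌈(74·51+33)/71⌉ = ⌈3858/71⌉ − ⌈3807/71⌉ = 55 − 54 = 1
n=75: ⌈(76·51+33)/71⌉ − ⌈(75·51+33)/71⌉ = ⌈3909/71⌉ − ⌈3858/71⌉ = 56 − 55 = 1
n=76: ⌈(77·51+33)/71⌉ − ⌈(76·51+33)/71⌉ = ⌈3960/71⌉ − ⌈3909/71⌉ = 56 − 56 = 0
n=77: ⌈(78·51+33)/71⌉ − ⌈(77·51+33)/71⌉ = ⌈4011/71⌉ − ⌈3960/71⌉ = 57 − 56 = 1
n=78: ⌈(79·51+33)/71⌉ − ⌈(78·51+33)/71⌉ = ⌈4062/71⌉ − ⌈4011/71⌉ = 58 − 57 = 1
n=79: ⌈(80·51+33)/71⌉ − ⌈(79·51+33)/71⌉ = ⌈4113/71⌉ − ⌈4062/71⌉ = 58 − 58 = 0
n=80: ⌈(81·51+33)/71⌉ − ⌈(80·51+33)/71⌉ = ⌈4164/71⌉ − ⌈4113/71⌉ = 59 − 58 = 1
n=81: ⌈(82·51+33)/71⌉ − ⌈(81·51+33)/71⌉ = ⌈4215/71⌉ − ⌈4164/71⌉ = 60 − 59 = 1
n=82: ⌈(83·51+33)/71⌉ − ⌈(82·51+33)/71⌉ = ⌈4266/71⌉ − ⌈4215/71⌉ = 61 − 60 = 1
n=83: ⌈(84·51+33)/71⌉ − ⌈(83·51+33)/71⌉ = ⌈4317/71⌉ − ⌈4266/71⌉ = 61 − 61 = 0
n=84: ⌈(85·51+33)/71⌉ − ⌈(84·51+33)/71⌉ = ⌈4368/71⌉ − ⌈4317/71⌉ = 62 − 61 = 1
n=85: ⌈(86·51+33)/71⌉ − ⌈(85·51+33)/71⌉ = ⌈4419/71⌉ − ⌈4368/71⌉ = 63 − 62 = 1
n=86: ⌈(87·51+33)/71⌉ − ⌈(86·51+33)/71⌉ = ⌈4470/71⌉ − ⌈4419/71⌉ = 63 − 63 = 0
n=87: ⌈(88·51+33)/71⌉ − ⌈(87·51+33)/71⌉ = ⌈4521/71⌉ − ⌈4470/71⌉ = 64 − 63 = 1
n=88: ⌈(89·51+33)/71⌉ − ⌈(88·51+33)/71⌉ = ⌈4572/71⌉ − ⌈4521/71⌉ = 65 − 64 = 1
n=89: ⌈(90·51+33)/71⌉ − ⌈(89·51+33)/71⌉ = ⌈4623/71⌉ − ⌈4572/71⌉ = 66 − 65 = 1
n=90: ⌈(91·51+33)/71⌉ − ⌈(90·51+33)/71⌉ = ⌈4674/71⌉ − ⌈4623/71⌉ = 66 − 66 = 0


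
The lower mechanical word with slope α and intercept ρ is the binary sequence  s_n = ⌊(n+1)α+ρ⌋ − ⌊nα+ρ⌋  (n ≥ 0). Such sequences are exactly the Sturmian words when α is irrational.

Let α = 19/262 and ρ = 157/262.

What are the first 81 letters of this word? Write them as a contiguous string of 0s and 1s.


n=0: ⌊(1·19+157)/262⌋ − ⌊(0·19+157)/262⌋ = ⌊176/262⌋ − ⌊157/262⌋ = 0 − 0 = 0
n=1: ⌊(2·19+157)/262⌋ − ⌊(1·19+157)/262⌋ = ⌊195/262⌋ − ⌊176/262⌋ = 0 − 0 = 0
n=2: ⌊(3·19+157)/262⌋ − ⌊(2·19+157)/262⌋ = ⌊214/262⌋ − ⌊195/262⌋ = 0 − 0 = 0
n=3: ⌊(4·19+157)/262⌋ − ⌊(3·19+157)/262⌋ = ⌊233/262⌋ − ⌊214/262⌋ = 0 − 0 = 0
n=4: ⌊(5·19+157)/262⌋ − ⌊(4·19+157)/262⌋ = ⌊252/262⌋ − ⌊233/262⌋ = 0 − 0 = 0
n=5: ⌊(6·19+157)/262⌋ − ⌊(5·19+157)/262⌋ = ⌊271/262⌋ − ⌊252/262⌋ = 1 − 0 = 1
n=6: ⌊(7·19+157)/262⌋ − ⌊(6·19+157)/262⌋ = ⌊290/262⌋ − ⌊271/262⌋ = 1 − 1 = 0
n=7: ⌊(8·19+157)/262⌋ − ⌊(7·19+157)/262⌋ = ⌊309/262⌋ − ⌊290/262⌋ = 1 − 1 = 0
n=8: ⌊(9·19+157)/262⌋ − ⌊(8·19+157)/262⌋ = ⌊328/262⌋ − ⌊309/262⌋ = 1 − 1 = 0
n=9: ⌊(10·19+157)/262⌋ − ⌊(9·19+157)/262⌋ = ⌊347/262⌋ − ⌊328/262⌋ = 1 − 1 = 0
n=10: ⌊(11·19+157)/262⌋ − ⌊(10·19+157)/262⌋ = ⌊366/262⌋ − ⌊347/262⌋ = 1 − 1 = 0
n=11: ⌊(12·19+157)/262⌋ − ⌊(11·19+157)/262⌋ = ⌊385/262⌋ − ⌊366/262⌋ = 1 − 1 = 0
n=12: ⌊(13·19+157)/262⌋ − ⌊(12·19+157)/262⌋ = ⌊404/262⌋ − ⌊385/262⌋ = 1 − 1 = 0
n=13: ⌊(14·19+157)/262⌋ − ⌊(13·19+157)/262⌋ = ⌊423/262⌋ − ⌊404/262⌋ = 1 − 1 = 0
n=14: ⌊(15·19+157)/262⌋ − ⌊(14·19+157)/262⌋ = ⌊442/262⌋ − ⌊423/262⌋ = 1 − 1 = 0
n=15: ⌊(16·19+157)/262⌋ − ⌊(15·19+157)/262⌋ = ⌊461/262⌋ − ⌊442/262⌋ = 1 − 1 = 0
n=16: ⌊(17·19+157)/262⌋ − ⌊(16·19+157)/262⌋ = ⌊480/262⌋ − ⌊461/262⌋ = 1 − 1 = 0
n=17: ⌊(18·19+157)/262⌋ − ⌊(17·19+157)/262⌋ = ⌊499/262⌋ − ⌊480/262⌋ = 1 − 1 = 0
n=18: ⌊(19·19+157)/262⌋ − ⌊(18·19+157)/262⌋ = ⌊518/262⌋ − ⌊499/262⌋ = 1 − 1 = 0
n=19: ⌊(20·19+157)/262⌋ − ⌊(19·19+157)/262⌋ = ⌊537/262⌋ − ⌊518/262⌋ = 2 − 1 = 1
n=20: ⌊(21·19+157)/262⌋ − ⌊(20·19+157)/262⌋ = ⌊556/262⌋ − ⌊537/262⌋ = 2 − 2 = 0
n=21: ⌊(22·19+157)/262⌋ − ⌊(21·19+157)/262⌋ = ⌊575/262⌋ − ⌊556/262⌋ = 2 − 2 = 0
n=22: ⌊(23·19+157)/262⌋ − ⌊(22·19+157)/262⌋ = ⌊594/262⌋ − ⌊575/262⌋ = 2 − 2 = 0
n=23: ⌊(24·19+157)/262⌋ − ⌊(23·19+157)/262⌋ = ⌊613/262⌋ − ⌊594/262⌋ = 2 − 2 = 0
n=24: ⌊(25·19+157)/262⌋ − ⌊(24·19+157)/262⌋ = ⌊632/262⌋ − ⌊613/262⌋ = 2 − 2 = 0
n=25: ⌊(26·19+157)/262⌋ − ⌊(25·19+157)/262⌋ = ⌊651/262⌋ − ⌊632/262⌋ = 2 − 2 = 0
n=26: ⌊(27·19+157)/262⌋ − ⌊(26·19+157)/262⌋ = ⌊670/262⌋ − ⌊651/262⌋ = 2 − 2 = 0
n=27: ⌊(28·19+157)/262⌋ − ⌊(27·19+157)/262⌋ = ⌊689/262⌋ − ⌊670/262⌋ = 2 − 2 = 0
n=28: ⌊(29·19+157)/262⌋ − ⌊(28·19+157)/262⌋ = ⌊708/262⌋ − ⌊689/262⌋ = 2 − 2 = 0
n=29: ⌊(30·19+157)/262⌋ − ⌊(29·19+157)/262⌋ = ⌊727/262⌋ − ⌊708/262⌋ = 2 − 2 = 0
n=30: ⌊(31·19+157)/262⌋ − ⌊(30·19+157)/262⌋ = ⌊746/262⌋ − ⌊727/262⌋ = 2 − 2 = 0
n=31: ⌊(32·19+157)/262⌋ − ⌊(31·19+157)/262⌋ = ⌊765/262⌋ − ⌊746/262⌋ = 2 − 2 = 0
n=32: ⌊(33·19+157)/262⌋ − ⌊(32·19+157)/262⌋ = ⌊784/262⌋ − ⌊765/262⌋ = 2 − 2 = 0
n=33: ⌊(34·19+157)/262⌋ − ⌊(33·19+157)/262⌋ = ⌊803/262⌋ − ⌊784/262⌋ = 3 − 2 = 1
n=34: ⌊(35·19+157)/262⌋ − ⌊(34·19+157)/262⌋ = ⌊822/262⌋ − ⌊803/262⌋ = 3 − 3 = 0
n=35: ⌊(36·19+157)/262⌋ − ⌊(35·19+157)/262⌋ = ⌊841/262⌋ − ⌊822/262⌋ = 3 − 3 = 0
n=36: ⌊(37·19+157)/262⌋ − ⌊(36·19+157)/262⌋ = ⌊860/262⌋ − ⌊841/262⌋ = 3 − 3 = 0
n=37: ⌊(38·19+157)/262⌋ − ⌊(37·19+157)/262⌋ = ⌊879/262⌋ − ⌊860/262⌋ = 3 − 3 = 0
n=38: ⌊(39·19+157)/262⌋ − ⌊(38·19+157)/262⌋ = ⌊898/262⌋ − ⌊879/262⌋ = 3 − 3 = 0
n=39: ⌊(40·19+157)/262⌋ − ⌊(39·19+157)/262⌋ = ⌊917/262⌋ − ⌊898/262⌋ = 3 − 3 = 0
n=40: ⌊(41·19+157)/262⌋ − ⌊(40·19+157)/262⌋ = ⌊936/262⌋ − ⌊917/262⌋ = 3 − 3 = 0
n=41: ⌊(42·19+157)/262⌋ − ⌊(41·19+157)/262⌋ = ⌊955/262⌋ − ⌊936/262⌋ = 3 − 3 = 0
n=42: ⌊(43·19+157)/262⌋ − ⌊(42·19+157)/262⌋ = ⌊974/262⌋ − ⌊955/262⌋ = 3 − 3 = 0
n=43: ⌊(44·19+157)/262⌋ − ⌊(43·19+157)/262⌋ = ⌊993/262⌋ − ⌊974/262⌋ = 3 − 3 = 0
n=44: ⌊(45·19+157)/262⌋ − ⌊(44·19+157)/262⌋ = ⌊1012/262⌋ − ⌊993/262⌋ = 3 − 3 = 0
n=45: ⌊(46·19+157)/262⌋ − ⌊(45·19+157)/262⌋ = ⌊1031/262⌋ − ⌊1012/262⌋ = 3 − 3 = 0
n=46: ⌊(47·19+157)/262⌋ − ⌊(46·19+157)/262⌋ = ⌊1050/262⌋ − ⌊1031/262⌋ = 4 − 3 = 1
n=47: ⌊(48·19+157)/262⌋ − ⌊(47·19+157)/262⌋ = ⌊1069/262⌋ − ⌊1050/262⌋ = 4 − 4 = 0
n=48: ⌊(49·19+157)/262⌋ − ⌊(48·19+157)/262⌋ = ⌊1088/262⌋ − ⌊1069/262⌋ = 4 − 4 = 0
n=49: ⌊(50·19+157)/262⌋ − ⌊(49·19+157)/262⌋ = ⌊1107/262⌋ − ⌊1088/262⌋ = 4 − 4 = 0
n=50: ⌊(51·19+157)/262⌋ − ⌊(50·19+157)/262⌋ = ⌊1126/262⌋ − ⌊1107/262⌋ = 4 − 4 = 0
n=51: ⌊(52·19+157)/262⌋ − ⌊(51·19+157)/262⌋ = ⌊1145/262⌋ − ⌊1126/262⌋ = 4 − 4 = 0
n=52: ⌊(53·19+157)/262⌋ − ⌊(52·19+157)/262⌋ = ⌊1164/262⌋ − ⌊1145/262⌋ = 4 − 4 = 0
n=53: ⌊(54·19+157)/262⌋ − ⌊(53·19+157)/262⌋ = ⌊1183/262⌋ − ⌊1164/262⌋ = 4 − 4 = 0
n=54: ⌊(55·19+157)/262⌋ − ⌊(54·19+157)/262⌋ = ⌊1202/262⌋ − ⌊1183/262⌋ = 4 − 4 = 0
n=55: ⌊(56·19+157)/262⌋ − ⌊(55·19+157)/262⌋ = ⌊1221/262⌋ − ⌊1202/262⌋ = 4 − 4 = 0
n=56: ⌊(57·19+157)/262⌋ − ⌊(56·19+157)/262⌋ = ⌊1240/262⌋ − ⌊1221/262⌋ = 4 − 4 = 0
n=57: ⌊(58·19+157)/262⌋ − ⌊(57·19+157)/262⌋ = ⌊1259/262⌋ − ⌊1240/262⌋ = 4 − 4 = 0
n=58: ⌊(59·19+157)/262⌋ − ⌊(58·19+157)/262⌋ = ⌊1278/262⌋ − ⌊1259/262⌋ = 4 − 4 = 0
n=59: ⌊(60·19+157)/262⌋ − ⌊(59·19+157)/262⌋ = ⌊1297/262⌋ − ⌊1278/262⌋ = 4 − 4 = 0
n=60: ⌊(61·19+157)/262⌋ − ⌊(60·19+157)/262⌋ = ⌊1316/262⌋ − ⌊1297/262⌋ = 5 − 4 = 1
n=61: ⌊(62·19+157)/262⌋ − ⌊(61·19+157)/262⌋ = ⌊1335/262⌋ − ⌊1316/262⌋ = 5 − 5 = 0
n=62: ⌊(63·19+157)/262⌋ − ⌊(62·19+157)/262⌋ = ⌊1354/262⌋ − ⌊1335/262⌋ = 5 − 5 = 0
n=63: ⌊(64·19+157)/262⌋ − ⌊(63·19+157)/262⌋ = ⌊1373/262⌋ − ⌊1354/262⌋ = 5 − 5 = 0
n=64: ⌊(65·19+157)/262⌋ − ⌊(64·19+157)/262⌋ = ⌊1392/262⌋ − ⌊1373/262⌋ = 5 − 5 = 0
n=65: ⌊(66·19+157)/262⌋ − ⌊(65·19+157)/262⌋ = ⌊1411/262⌋ − ⌊1392/262⌋ = 5 − 5 = 0
n=66: ⌊(67·19+157)/262⌋ − ⌊(66·19+157)/262⌋ = ⌊1430/262⌋ − ⌊1411/262⌋ = 5 − 5 = 0
n=67: ⌊(68·19+157)/262⌋ − ⌊(67·19+157)/262⌋ = ⌊1449/262⌋ − ⌊1430/262⌋ = 5 − 5 = 0
n=68: ⌊(69·19+157)/262⌋ − ⌊(68·19+157)/262⌋ = ⌊1468/262⌋ − ⌊1449/262⌋ = 5 − 5 = 0
n=69: ⌊(70·19+157)/262⌋ − ⌊(69·19+157)/262⌋ = ⌊1487/262⌋ − ⌊1468/262⌋ = 5 − 5 = 0
n=70: ⌊(71·19+157)/262⌋ − ⌊(70·19+157)/262⌋ = ⌊1506/262⌋ − ⌊1487/262⌋ = 5 − 5 = 0
n=71: ⌊(72·19+157)/262⌋ − ⌊(71·19+157)/262⌋ = ⌊1525/262⌋ − ⌊1506/262⌋ = 5 − 5 = 0
n=72: ⌊(73·19+157)/262⌋ − ⌊(72·19+157)/262⌋ = ⌊1544/262⌋ − ⌊1525/262⌋ = 5 − 5 = 0
n=73: ⌊(74·19+157)/262⌋ − ⌊(73·19+157)/262⌋ = ⌊1563/262⌋ − ⌊1544/262⌋ = 5 − 5 = 0
n=74: ⌊(75·19+157)/262⌋ − ⌊(74·19+157)/262⌋ = ⌊1582/262⌋ − ⌊1563/262⌋ = 6 − 5 = 1
n=75: ⌊(76·19+157)/262⌋ − ⌊(75·19+157)/262⌋ = ⌊1601/262⌋ − ⌊1582/262⌋ = 6 − 6 = 0
n=76: ⌊(77·19+157)/262⌋ − ⌊(76·19+157)/262⌋ = ⌊1620/262⌋ − ⌊1601/262⌋ = 6 − 6 = 0
n=77: ⌊(78·19+157)/262⌋ − ⌊(77·19+157)/262⌋ = ⌊1639/262⌋ − ⌊1620/262⌋ = 6 − 6 = 0
n=78: ⌊(79·19+157)/262⌋ − ⌊(78·19+157)/262⌋ = ⌊1658/262⌋ − ⌊1639/262⌋ = 6 − 6 = 0
n=79: ⌊(80·19+157)/262⌋ − ⌊(79·19+157)/262⌋ = ⌊1677/262⌋ − ⌊1658/262⌋ = 6 − 6 = 0
n=80: ⌊(81·19+157)/262⌋ − ⌊(80·19+157)/262⌋ = ⌊1696/262⌋ − ⌊1677/262⌋ = 6 − 6 = 0

000001000000000000010000000000000100000000000010000000000000100000000000001000000
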